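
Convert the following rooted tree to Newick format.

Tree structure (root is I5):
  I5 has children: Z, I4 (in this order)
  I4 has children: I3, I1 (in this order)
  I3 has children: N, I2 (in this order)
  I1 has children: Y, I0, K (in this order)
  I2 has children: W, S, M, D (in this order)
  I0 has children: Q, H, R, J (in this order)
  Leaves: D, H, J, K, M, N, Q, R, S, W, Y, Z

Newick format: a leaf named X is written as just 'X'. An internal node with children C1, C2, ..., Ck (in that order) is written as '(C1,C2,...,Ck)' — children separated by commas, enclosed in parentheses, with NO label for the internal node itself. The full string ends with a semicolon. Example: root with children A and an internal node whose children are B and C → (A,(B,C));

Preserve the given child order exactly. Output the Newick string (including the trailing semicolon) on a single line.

Answer: (Z,((N,(W,S,M,D)),(Y,(Q,H,R,J),K)));

Derivation:
internal I5 with children ['Z', 'I4']
  leaf 'Z' → 'Z'
  internal I4 with children ['I3', 'I1']
    internal I3 with children ['N', 'I2']
      leaf 'N' → 'N'
      internal I2 with children ['W', 'S', 'M', 'D']
        leaf 'W' → 'W'
        leaf 'S' → 'S'
        leaf 'M' → 'M'
        leaf 'D' → 'D'
      → '(W,S,M,D)'
    → '(N,(W,S,M,D))'
    internal I1 with children ['Y', 'I0', 'K']
      leaf 'Y' → 'Y'
      internal I0 with children ['Q', 'H', 'R', 'J']
        leaf 'Q' → 'Q'
        leaf 'H' → 'H'
        leaf 'R' → 'R'
        leaf 'J' → 'J'
      → '(Q,H,R,J)'
      leaf 'K' → 'K'
    → '(Y,(Q,H,R,J),K)'
  → '((N,(W,S,M,D)),(Y,(Q,H,R,J),K))'
→ '(Z,((N,(W,S,M,D)),(Y,(Q,H,R,J),K)))'
Final: (Z,((N,(W,S,M,D)),(Y,(Q,H,R,J),K)));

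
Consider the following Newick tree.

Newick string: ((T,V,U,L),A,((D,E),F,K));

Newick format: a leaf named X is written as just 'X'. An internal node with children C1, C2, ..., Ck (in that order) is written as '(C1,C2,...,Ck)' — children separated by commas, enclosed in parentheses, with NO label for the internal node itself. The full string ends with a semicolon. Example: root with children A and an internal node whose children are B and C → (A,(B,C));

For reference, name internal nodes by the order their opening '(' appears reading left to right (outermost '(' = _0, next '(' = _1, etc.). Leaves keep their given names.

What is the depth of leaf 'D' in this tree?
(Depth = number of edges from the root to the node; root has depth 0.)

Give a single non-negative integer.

Newick: ((T,V,U,L),A,((D,E),F,K));
Naming internals by '(' encounter order: outermost '(' = _0, next = _1, ...
Query node: D
Path from root: _0 -> _2 -> _3 -> D
Depth of D: 3 (number of edges from root)

Answer: 3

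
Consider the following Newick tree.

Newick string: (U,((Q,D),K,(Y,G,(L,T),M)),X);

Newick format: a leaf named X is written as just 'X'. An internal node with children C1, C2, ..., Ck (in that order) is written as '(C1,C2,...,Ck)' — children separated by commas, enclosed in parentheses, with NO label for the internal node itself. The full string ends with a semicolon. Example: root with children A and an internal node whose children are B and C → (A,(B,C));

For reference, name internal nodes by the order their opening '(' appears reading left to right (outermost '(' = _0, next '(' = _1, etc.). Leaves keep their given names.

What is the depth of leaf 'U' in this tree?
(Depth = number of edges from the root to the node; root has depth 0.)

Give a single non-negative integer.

Newick: (U,((Q,D),K,(Y,G,(L,T),M)),X);
Naming internals by '(' encounter order: outermost '(' = _0, next = _1, ...
Query node: U
Path from root: _0 -> U
Depth of U: 1 (number of edges from root)

Answer: 1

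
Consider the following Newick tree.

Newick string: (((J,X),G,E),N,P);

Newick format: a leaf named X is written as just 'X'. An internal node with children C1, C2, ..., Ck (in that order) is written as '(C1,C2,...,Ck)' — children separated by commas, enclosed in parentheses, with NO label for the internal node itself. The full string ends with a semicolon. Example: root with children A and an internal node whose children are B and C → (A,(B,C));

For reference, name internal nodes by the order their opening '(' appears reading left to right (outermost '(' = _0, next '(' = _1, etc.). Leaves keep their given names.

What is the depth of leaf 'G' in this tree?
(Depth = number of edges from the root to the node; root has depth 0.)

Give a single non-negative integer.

Answer: 2

Derivation:
Newick: (((J,X),G,E),N,P);
Naming internals by '(' encounter order: outermost '(' = _0, next = _1, ...
Query node: G
Path from root: _0 -> _1 -> G
Depth of G: 2 (number of edges from root)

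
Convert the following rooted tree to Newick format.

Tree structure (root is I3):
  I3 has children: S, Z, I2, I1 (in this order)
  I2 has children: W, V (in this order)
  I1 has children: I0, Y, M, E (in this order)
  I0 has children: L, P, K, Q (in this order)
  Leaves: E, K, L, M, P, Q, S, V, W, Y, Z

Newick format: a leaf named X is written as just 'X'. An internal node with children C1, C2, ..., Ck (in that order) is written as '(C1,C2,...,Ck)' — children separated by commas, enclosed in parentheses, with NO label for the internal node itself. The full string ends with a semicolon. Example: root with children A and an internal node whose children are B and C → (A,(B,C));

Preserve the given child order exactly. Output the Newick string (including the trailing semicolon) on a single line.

internal I3 with children ['S', 'Z', 'I2', 'I1']
  leaf 'S' → 'S'
  leaf 'Z' → 'Z'
  internal I2 with children ['W', 'V']
    leaf 'W' → 'W'
    leaf 'V' → 'V'
  → '(W,V)'
  internal I1 with children ['I0', 'Y', 'M', 'E']
    internal I0 with children ['L', 'P', 'K', 'Q']
      leaf 'L' → 'L'
      leaf 'P' → 'P'
      leaf 'K' → 'K'
      leaf 'Q' → 'Q'
    → '(L,P,K,Q)'
    leaf 'Y' → 'Y'
    leaf 'M' → 'M'
    leaf 'E' → 'E'
  → '((L,P,K,Q),Y,M,E)'
→ '(S,Z,(W,V),((L,P,K,Q),Y,M,E))'
Final: (S,Z,(W,V),((L,P,K,Q),Y,M,E));

Answer: (S,Z,(W,V),((L,P,K,Q),Y,M,E));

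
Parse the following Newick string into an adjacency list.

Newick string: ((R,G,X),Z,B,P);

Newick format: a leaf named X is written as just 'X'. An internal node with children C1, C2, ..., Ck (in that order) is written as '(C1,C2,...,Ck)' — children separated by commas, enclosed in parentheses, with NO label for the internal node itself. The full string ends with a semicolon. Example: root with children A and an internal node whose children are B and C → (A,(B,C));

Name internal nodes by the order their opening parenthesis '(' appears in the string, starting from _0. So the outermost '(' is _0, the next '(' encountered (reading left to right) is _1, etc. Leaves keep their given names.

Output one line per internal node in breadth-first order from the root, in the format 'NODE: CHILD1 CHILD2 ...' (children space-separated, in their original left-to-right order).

Input: ((R,G,X),Z,B,P);
Scanning left-to-right, naming '(' by encounter order:
  pos 0: '(' -> open internal node _0 (depth 1)
  pos 1: '(' -> open internal node _1 (depth 2)
  pos 7: ')' -> close internal node _1 (now at depth 1)
  pos 14: ')' -> close internal node _0 (now at depth 0)
Total internal nodes: 2
BFS adjacency from root:
  _0: _1 Z B P
  _1: R G X

Answer: _0: _1 Z B P
_1: R G X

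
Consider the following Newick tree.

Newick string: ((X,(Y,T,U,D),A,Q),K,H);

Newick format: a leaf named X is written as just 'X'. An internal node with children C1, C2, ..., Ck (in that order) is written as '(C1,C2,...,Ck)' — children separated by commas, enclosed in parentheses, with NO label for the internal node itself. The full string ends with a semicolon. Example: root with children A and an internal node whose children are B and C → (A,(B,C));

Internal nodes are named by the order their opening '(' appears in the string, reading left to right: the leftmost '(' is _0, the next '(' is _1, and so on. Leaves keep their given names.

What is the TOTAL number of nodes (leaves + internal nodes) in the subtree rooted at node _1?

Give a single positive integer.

Newick: ((X,(Y,T,U,D),A,Q),K,H);
Locate _1: it is the '(' at position 1 (the 2nd '(' reading left to right).
Query: subtree rooted at _1
_1: subtree_size = 1 + 8
  X: subtree_size = 1 + 0
  _2: subtree_size = 1 + 4
    Y: subtree_size = 1 + 0
    T: subtree_size = 1 + 0
    U: subtree_size = 1 + 0
    D: subtree_size = 1 + 0
  A: subtree_size = 1 + 0
  Q: subtree_size = 1 + 0
Total subtree size of _1: 9

Answer: 9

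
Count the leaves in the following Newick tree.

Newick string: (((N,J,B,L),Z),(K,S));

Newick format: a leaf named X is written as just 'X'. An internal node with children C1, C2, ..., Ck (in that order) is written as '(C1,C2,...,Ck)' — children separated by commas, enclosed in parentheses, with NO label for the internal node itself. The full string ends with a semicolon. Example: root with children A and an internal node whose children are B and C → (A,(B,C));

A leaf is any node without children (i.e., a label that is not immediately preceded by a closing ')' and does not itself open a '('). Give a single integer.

Newick: (((N,J,B,L),Z),(K,S));
Scan left-to-right; a leaf is any maximal label run not followed by '(':
  pos 3: leaf 'N' → count = 1
  pos 5: leaf 'J' → count = 2
  pos 7: leaf 'B' → count = 3
  pos 9: leaf 'L' → count = 4
  pos 12: leaf 'Z' → count = 5
  pos 16: leaf 'K' → count = 6
  pos 18: leaf 'S' → count = 7
Total leaves: 7

Answer: 7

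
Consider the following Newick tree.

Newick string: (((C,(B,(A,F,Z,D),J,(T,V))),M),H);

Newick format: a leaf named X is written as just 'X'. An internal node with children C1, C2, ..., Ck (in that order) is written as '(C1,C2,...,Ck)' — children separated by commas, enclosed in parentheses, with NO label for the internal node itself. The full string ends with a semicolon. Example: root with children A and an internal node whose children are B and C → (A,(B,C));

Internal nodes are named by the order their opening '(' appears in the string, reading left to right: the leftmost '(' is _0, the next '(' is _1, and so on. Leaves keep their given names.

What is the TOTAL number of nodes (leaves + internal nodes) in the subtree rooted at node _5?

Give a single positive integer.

Answer: 3

Derivation:
Newick: (((C,(B,(A,F,Z,D),J,(T,V))),M),H);
Locate _5: it is the '(' at position 20 (the 6th '(' reading left to right).
Query: subtree rooted at _5
_5: subtree_size = 1 + 2
  T: subtree_size = 1 + 0
  V: subtree_size = 1 + 0
Total subtree size of _5: 3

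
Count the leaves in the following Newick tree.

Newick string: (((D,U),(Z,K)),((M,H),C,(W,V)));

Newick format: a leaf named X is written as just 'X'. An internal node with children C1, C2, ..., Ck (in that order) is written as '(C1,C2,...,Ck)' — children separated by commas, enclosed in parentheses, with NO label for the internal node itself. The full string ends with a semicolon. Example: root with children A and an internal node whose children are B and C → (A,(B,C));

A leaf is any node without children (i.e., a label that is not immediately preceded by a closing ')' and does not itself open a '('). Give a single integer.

Newick: (((D,U),(Z,K)),((M,H),C,(W,V)));
Scan left-to-right; a leaf is any maximal label run not followed by '(':
  pos 3: leaf 'D' → count = 1
  pos 5: leaf 'U' → count = 2
  pos 9: leaf 'Z' → count = 3
  pos 11: leaf 'K' → count = 4
  pos 17: leaf 'M' → count = 5
  pos 19: leaf 'H' → count = 6
  pos 22: leaf 'C' → count = 7
  pos 25: leaf 'W' → count = 8
  pos 27: leaf 'V' → count = 9
Total leaves: 9

Answer: 9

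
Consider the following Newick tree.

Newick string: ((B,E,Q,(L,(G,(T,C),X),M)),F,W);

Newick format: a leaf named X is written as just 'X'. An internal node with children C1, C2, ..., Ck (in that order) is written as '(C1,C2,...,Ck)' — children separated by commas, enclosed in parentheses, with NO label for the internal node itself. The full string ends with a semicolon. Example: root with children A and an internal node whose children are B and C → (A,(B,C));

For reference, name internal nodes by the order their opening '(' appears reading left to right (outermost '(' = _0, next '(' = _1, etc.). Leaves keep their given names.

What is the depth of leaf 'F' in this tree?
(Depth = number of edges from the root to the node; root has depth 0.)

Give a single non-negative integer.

Answer: 1

Derivation:
Newick: ((B,E,Q,(L,(G,(T,C),X),M)),F,W);
Naming internals by '(' encounter order: outermost '(' = _0, next = _1, ...
Query node: F
Path from root: _0 -> F
Depth of F: 1 (number of edges from root)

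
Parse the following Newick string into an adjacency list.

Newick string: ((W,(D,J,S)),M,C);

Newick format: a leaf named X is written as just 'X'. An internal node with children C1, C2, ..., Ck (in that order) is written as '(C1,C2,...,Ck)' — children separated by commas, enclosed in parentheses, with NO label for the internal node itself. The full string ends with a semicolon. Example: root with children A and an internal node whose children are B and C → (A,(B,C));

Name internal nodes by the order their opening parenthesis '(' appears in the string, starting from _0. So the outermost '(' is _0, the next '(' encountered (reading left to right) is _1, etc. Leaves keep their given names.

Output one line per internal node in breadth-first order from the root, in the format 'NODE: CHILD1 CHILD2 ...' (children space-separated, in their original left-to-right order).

Answer: _0: _1 M C
_1: W _2
_2: D J S

Derivation:
Input: ((W,(D,J,S)),M,C);
Scanning left-to-right, naming '(' by encounter order:
  pos 0: '(' -> open internal node _0 (depth 1)
  pos 1: '(' -> open internal node _1 (depth 2)
  pos 4: '(' -> open internal node _2 (depth 3)
  pos 10: ')' -> close internal node _2 (now at depth 2)
  pos 11: ')' -> close internal node _1 (now at depth 1)
  pos 16: ')' -> close internal node _0 (now at depth 0)
Total internal nodes: 3
BFS adjacency from root:
  _0: _1 M C
  _1: W _2
  _2: D J S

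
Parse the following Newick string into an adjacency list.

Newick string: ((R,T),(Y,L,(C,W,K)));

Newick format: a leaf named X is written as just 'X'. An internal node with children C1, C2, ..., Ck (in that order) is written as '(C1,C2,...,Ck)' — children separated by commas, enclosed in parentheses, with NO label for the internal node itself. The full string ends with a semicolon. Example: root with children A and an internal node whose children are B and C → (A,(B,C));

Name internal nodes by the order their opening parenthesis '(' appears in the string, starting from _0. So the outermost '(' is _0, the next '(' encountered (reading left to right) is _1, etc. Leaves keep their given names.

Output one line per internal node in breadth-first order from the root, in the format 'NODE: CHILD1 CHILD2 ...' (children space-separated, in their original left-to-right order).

Answer: _0: _1 _2
_1: R T
_2: Y L _3
_3: C W K

Derivation:
Input: ((R,T),(Y,L,(C,W,K)));
Scanning left-to-right, naming '(' by encounter order:
  pos 0: '(' -> open internal node _0 (depth 1)
  pos 1: '(' -> open internal node _1 (depth 2)
  pos 5: ')' -> close internal node _1 (now at depth 1)
  pos 7: '(' -> open internal node _2 (depth 2)
  pos 12: '(' -> open internal node _3 (depth 3)
  pos 18: ')' -> close internal node _3 (now at depth 2)
  pos 19: ')' -> close internal node _2 (now at depth 1)
  pos 20: ')' -> close internal node _0 (now at depth 0)
Total internal nodes: 4
BFS adjacency from root:
  _0: _1 _2
  _1: R T
  _2: Y L _3
  _3: C W K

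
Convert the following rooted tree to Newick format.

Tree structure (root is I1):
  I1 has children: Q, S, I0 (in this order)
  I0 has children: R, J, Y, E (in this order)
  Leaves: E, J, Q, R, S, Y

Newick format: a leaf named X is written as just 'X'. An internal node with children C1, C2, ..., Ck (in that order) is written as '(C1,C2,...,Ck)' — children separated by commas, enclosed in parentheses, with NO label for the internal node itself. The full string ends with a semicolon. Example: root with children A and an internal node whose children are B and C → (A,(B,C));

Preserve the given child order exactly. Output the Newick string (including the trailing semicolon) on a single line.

internal I1 with children ['Q', 'S', 'I0']
  leaf 'Q' → 'Q'
  leaf 'S' → 'S'
  internal I0 with children ['R', 'J', 'Y', 'E']
    leaf 'R' → 'R'
    leaf 'J' → 'J'
    leaf 'Y' → 'Y'
    leaf 'E' → 'E'
  → '(R,J,Y,E)'
→ '(Q,S,(R,J,Y,E))'
Final: (Q,S,(R,J,Y,E));

Answer: (Q,S,(R,J,Y,E));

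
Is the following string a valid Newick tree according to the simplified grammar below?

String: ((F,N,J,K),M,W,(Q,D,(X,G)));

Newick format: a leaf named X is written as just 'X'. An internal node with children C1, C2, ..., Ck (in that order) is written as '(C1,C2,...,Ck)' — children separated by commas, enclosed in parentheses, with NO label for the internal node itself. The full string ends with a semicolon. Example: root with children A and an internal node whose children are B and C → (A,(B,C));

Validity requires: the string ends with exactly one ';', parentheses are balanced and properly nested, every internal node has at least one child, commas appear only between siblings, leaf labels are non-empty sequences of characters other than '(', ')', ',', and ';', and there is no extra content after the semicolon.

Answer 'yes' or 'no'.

Input: ((F,N,J,K),M,W,(Q,D,(X,G)));
Paren balance: 4 '(' vs 4 ')' OK
Ends with single ';': True
Full parse: OK
Valid: True

Answer: yes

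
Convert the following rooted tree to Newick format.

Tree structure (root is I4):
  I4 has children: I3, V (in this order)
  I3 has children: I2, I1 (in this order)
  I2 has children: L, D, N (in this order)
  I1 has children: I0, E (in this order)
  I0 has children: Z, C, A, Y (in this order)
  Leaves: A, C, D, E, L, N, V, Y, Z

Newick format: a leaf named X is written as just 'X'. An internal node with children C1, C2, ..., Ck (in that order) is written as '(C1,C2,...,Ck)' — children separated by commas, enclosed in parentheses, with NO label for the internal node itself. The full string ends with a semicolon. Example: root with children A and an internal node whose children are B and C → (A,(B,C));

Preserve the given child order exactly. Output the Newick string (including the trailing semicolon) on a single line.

internal I4 with children ['I3', 'V']
  internal I3 with children ['I2', 'I1']
    internal I2 with children ['L', 'D', 'N']
      leaf 'L' → 'L'
      leaf 'D' → 'D'
      leaf 'N' → 'N'
    → '(L,D,N)'
    internal I1 with children ['I0', 'E']
      internal I0 with children ['Z', 'C', 'A', 'Y']
        leaf 'Z' → 'Z'
        leaf 'C' → 'C'
        leaf 'A' → 'A'
        leaf 'Y' → 'Y'
      → '(Z,C,A,Y)'
      leaf 'E' → 'E'
    → '((Z,C,A,Y),E)'
  → '((L,D,N),((Z,C,A,Y),E))'
  leaf 'V' → 'V'
→ '(((L,D,N),((Z,C,A,Y),E)),V)'
Final: (((L,D,N),((Z,C,A,Y),E)),V);

Answer: (((L,D,N),((Z,C,A,Y),E)),V);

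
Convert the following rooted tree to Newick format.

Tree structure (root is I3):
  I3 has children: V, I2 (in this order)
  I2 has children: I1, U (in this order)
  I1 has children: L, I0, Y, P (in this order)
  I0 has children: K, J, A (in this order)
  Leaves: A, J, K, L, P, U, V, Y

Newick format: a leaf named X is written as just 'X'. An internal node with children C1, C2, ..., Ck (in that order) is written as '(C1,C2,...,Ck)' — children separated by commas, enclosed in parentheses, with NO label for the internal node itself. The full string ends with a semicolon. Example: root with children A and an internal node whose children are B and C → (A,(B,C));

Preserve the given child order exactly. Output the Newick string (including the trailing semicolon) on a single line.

Answer: (V,((L,(K,J,A),Y,P),U));

Derivation:
internal I3 with children ['V', 'I2']
  leaf 'V' → 'V'
  internal I2 with children ['I1', 'U']
    internal I1 with children ['L', 'I0', 'Y', 'P']
      leaf 'L' → 'L'
      internal I0 with children ['K', 'J', 'A']
        leaf 'K' → 'K'
        leaf 'J' → 'J'
        leaf 'A' → 'A'
      → '(K,J,A)'
      leaf 'Y' → 'Y'
      leaf 'P' → 'P'
    → '(L,(K,J,A),Y,P)'
    leaf 'U' → 'U'
  → '((L,(K,J,A),Y,P),U)'
→ '(V,((L,(K,J,A),Y,P),U))'
Final: (V,((L,(K,J,A),Y,P),U));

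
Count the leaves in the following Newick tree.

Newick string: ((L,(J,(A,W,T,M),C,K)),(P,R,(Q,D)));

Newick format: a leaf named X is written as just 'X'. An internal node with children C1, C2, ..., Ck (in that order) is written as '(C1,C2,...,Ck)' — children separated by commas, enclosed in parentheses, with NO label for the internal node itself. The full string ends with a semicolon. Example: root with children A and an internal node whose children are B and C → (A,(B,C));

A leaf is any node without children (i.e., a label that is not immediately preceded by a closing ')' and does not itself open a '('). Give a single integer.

Answer: 12

Derivation:
Newick: ((L,(J,(A,W,T,M),C,K)),(P,R,(Q,D)));
Scan left-to-right; a leaf is any maximal label run not followed by '(':
  pos 2: leaf 'L' → count = 1
  pos 5: leaf 'J' → count = 2
  pos 8: leaf 'A' → count = 3
  pos 10: leaf 'W' → count = 4
  pos 12: leaf 'T' → count = 5
  pos 14: leaf 'M' → count = 6
  pos 17: leaf 'C' → count = 7
  pos 19: leaf 'K' → count = 8
  pos 24: leaf 'P' → count = 9
  pos 26: leaf 'R' → count = 10
  pos 29: leaf 'Q' → count = 11
  pos 31: leaf 'D' → count = 12
Total leaves: 12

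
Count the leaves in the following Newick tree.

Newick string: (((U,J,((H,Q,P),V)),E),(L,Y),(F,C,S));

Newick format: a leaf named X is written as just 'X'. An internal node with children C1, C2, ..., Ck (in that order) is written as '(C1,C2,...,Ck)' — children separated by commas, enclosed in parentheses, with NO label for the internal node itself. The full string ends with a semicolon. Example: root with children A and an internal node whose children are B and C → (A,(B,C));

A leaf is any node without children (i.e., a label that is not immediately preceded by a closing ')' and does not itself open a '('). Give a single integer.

Answer: 12

Derivation:
Newick: (((U,J,((H,Q,P),V)),E),(L,Y),(F,C,S));
Scan left-to-right; a leaf is any maximal label run not followed by '(':
  pos 3: leaf 'U' → count = 1
  pos 5: leaf 'J' → count = 2
  pos 9: leaf 'H' → count = 3
  pos 11: leaf 'Q' → count = 4
  pos 13: leaf 'P' → count = 5
  pos 16: leaf 'V' → count = 6
  pos 20: leaf 'E' → count = 7
  pos 24: leaf 'L' → count = 8
  pos 26: leaf 'Y' → count = 9
  pos 30: leaf 'F' → count = 10
  pos 32: leaf 'C' → count = 11
  pos 34: leaf 'S' → count = 12
Total leaves: 12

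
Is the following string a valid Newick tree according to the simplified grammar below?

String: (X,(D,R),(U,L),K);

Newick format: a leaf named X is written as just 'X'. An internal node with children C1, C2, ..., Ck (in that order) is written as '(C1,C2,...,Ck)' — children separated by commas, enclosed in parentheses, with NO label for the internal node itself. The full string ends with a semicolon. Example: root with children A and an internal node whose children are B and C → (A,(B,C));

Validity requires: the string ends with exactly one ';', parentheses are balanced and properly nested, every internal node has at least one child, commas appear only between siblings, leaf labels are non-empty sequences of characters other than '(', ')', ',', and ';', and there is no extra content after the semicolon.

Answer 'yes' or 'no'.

Input: (X,(D,R),(U,L),K);
Paren balance: 3 '(' vs 3 ')' OK
Ends with single ';': True
Full parse: OK
Valid: True

Answer: yes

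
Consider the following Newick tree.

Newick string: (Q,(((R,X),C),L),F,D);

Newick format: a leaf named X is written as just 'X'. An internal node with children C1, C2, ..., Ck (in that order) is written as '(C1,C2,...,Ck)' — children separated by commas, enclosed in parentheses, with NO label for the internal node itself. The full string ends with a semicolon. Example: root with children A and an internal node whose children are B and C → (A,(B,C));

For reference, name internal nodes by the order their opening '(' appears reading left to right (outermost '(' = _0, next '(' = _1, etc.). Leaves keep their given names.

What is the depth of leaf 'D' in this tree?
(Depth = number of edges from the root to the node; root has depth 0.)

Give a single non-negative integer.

Newick: (Q,(((R,X),C),L),F,D);
Naming internals by '(' encounter order: outermost '(' = _0, next = _1, ...
Query node: D
Path from root: _0 -> D
Depth of D: 1 (number of edges from root)

Answer: 1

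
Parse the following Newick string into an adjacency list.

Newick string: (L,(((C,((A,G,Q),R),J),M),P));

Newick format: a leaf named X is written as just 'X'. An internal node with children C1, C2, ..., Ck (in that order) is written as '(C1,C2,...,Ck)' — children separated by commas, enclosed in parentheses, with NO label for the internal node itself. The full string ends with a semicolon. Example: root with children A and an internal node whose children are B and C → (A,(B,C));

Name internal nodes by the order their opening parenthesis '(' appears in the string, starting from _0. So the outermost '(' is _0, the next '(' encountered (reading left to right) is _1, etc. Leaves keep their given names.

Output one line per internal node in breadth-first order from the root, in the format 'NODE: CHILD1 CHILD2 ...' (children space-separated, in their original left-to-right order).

Answer: _0: L _1
_1: _2 P
_2: _3 M
_3: C _4 J
_4: _5 R
_5: A G Q

Derivation:
Input: (L,(((C,((A,G,Q),R),J),M),P));
Scanning left-to-right, naming '(' by encounter order:
  pos 0: '(' -> open internal node _0 (depth 1)
  pos 3: '(' -> open internal node _1 (depth 2)
  pos 4: '(' -> open internal node _2 (depth 3)
  pos 5: '(' -> open internal node _3 (depth 4)
  pos 8: '(' -> open internal node _4 (depth 5)
  pos 9: '(' -> open internal node _5 (depth 6)
  pos 15: ')' -> close internal node _5 (now at depth 5)
  pos 18: ')' -> close internal node _4 (now at depth 4)
  pos 21: ')' -> close internal node _3 (now at depth 3)
  pos 24: ')' -> close internal node _2 (now at depth 2)
  pos 27: ')' -> close internal node _1 (now at depth 1)
  pos 28: ')' -> close internal node _0 (now at depth 0)
Total internal nodes: 6
BFS adjacency from root:
  _0: L _1
  _1: _2 P
  _2: _3 M
  _3: C _4 J
  _4: _5 R
  _5: A G Q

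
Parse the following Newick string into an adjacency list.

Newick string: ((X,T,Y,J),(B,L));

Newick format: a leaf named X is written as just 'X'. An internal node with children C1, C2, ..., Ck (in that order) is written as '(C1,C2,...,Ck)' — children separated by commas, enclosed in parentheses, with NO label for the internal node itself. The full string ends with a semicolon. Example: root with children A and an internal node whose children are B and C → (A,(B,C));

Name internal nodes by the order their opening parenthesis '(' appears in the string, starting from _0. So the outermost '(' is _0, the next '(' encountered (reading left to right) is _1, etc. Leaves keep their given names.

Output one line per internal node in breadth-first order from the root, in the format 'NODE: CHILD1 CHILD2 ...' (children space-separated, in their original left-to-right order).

Input: ((X,T,Y,J),(B,L));
Scanning left-to-right, naming '(' by encounter order:
  pos 0: '(' -> open internal node _0 (depth 1)
  pos 1: '(' -> open internal node _1 (depth 2)
  pos 9: ')' -> close internal node _1 (now at depth 1)
  pos 11: '(' -> open internal node _2 (depth 2)
  pos 15: ')' -> close internal node _2 (now at depth 1)
  pos 16: ')' -> close internal node _0 (now at depth 0)
Total internal nodes: 3
BFS adjacency from root:
  _0: _1 _2
  _1: X T Y J
  _2: B L

Answer: _0: _1 _2
_1: X T Y J
_2: B L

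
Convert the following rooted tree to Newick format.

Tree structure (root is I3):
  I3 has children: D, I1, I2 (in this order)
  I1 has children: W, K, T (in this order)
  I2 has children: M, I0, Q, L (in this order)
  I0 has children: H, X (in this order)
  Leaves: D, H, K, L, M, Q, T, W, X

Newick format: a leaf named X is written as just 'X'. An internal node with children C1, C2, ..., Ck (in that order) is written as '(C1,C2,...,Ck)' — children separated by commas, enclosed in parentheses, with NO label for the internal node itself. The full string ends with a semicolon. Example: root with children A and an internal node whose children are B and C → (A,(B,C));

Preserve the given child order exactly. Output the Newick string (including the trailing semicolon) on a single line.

Answer: (D,(W,K,T),(M,(H,X),Q,L));

Derivation:
internal I3 with children ['D', 'I1', 'I2']
  leaf 'D' → 'D'
  internal I1 with children ['W', 'K', 'T']
    leaf 'W' → 'W'
    leaf 'K' → 'K'
    leaf 'T' → 'T'
  → '(W,K,T)'
  internal I2 with children ['M', 'I0', 'Q', 'L']
    leaf 'M' → 'M'
    internal I0 with children ['H', 'X']
      leaf 'H' → 'H'
      leaf 'X' → 'X'
    → '(H,X)'
    leaf 'Q' → 'Q'
    leaf 'L' → 'L'
  → '(M,(H,X),Q,L)'
→ '(D,(W,K,T),(M,(H,X),Q,L))'
Final: (D,(W,K,T),(M,(H,X),Q,L));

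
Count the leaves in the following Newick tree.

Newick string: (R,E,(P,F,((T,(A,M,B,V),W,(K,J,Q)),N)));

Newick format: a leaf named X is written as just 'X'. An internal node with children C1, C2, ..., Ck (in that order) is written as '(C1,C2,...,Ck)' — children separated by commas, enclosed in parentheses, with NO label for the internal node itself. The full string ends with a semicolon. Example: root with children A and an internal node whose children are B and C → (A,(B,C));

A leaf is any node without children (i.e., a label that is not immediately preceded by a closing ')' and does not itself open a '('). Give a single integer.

Answer: 14

Derivation:
Newick: (R,E,(P,F,((T,(A,M,B,V),W,(K,J,Q)),N)));
Scan left-to-right; a leaf is any maximal label run not followed by '(':
  pos 1: leaf 'R' → count = 1
  pos 3: leaf 'E' → count = 2
  pos 6: leaf 'P' → count = 3
  pos 8: leaf 'F' → count = 4
  pos 12: leaf 'T' → count = 5
  pos 15: leaf 'A' → count = 6
  pos 17: leaf 'M' → count = 7
  pos 19: leaf 'B' → count = 8
  pos 21: leaf 'V' → count = 9
  pos 24: leaf 'W' → count = 10
  pos 27: leaf 'K' → count = 11
  pos 29: leaf 'J' → count = 12
  pos 31: leaf 'Q' → count = 13
  pos 35: leaf 'N' → count = 14
Total leaves: 14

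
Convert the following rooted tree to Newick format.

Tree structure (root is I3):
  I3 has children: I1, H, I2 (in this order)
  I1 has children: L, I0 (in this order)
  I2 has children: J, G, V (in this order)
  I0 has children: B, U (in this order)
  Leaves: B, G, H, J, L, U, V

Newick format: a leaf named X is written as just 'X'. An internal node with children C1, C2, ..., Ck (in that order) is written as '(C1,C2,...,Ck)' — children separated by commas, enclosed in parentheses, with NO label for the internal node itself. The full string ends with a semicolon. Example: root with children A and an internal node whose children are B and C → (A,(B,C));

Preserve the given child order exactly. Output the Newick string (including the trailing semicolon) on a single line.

internal I3 with children ['I1', 'H', 'I2']
  internal I1 with children ['L', 'I0']
    leaf 'L' → 'L'
    internal I0 with children ['B', 'U']
      leaf 'B' → 'B'
      leaf 'U' → 'U'
    → '(B,U)'
  → '(L,(B,U))'
  leaf 'H' → 'H'
  internal I2 with children ['J', 'G', 'V']
    leaf 'J' → 'J'
    leaf 'G' → 'G'
    leaf 'V' → 'V'
  → '(J,G,V)'
→ '((L,(B,U)),H,(J,G,V))'
Final: ((L,(B,U)),H,(J,G,V));

Answer: ((L,(B,U)),H,(J,G,V));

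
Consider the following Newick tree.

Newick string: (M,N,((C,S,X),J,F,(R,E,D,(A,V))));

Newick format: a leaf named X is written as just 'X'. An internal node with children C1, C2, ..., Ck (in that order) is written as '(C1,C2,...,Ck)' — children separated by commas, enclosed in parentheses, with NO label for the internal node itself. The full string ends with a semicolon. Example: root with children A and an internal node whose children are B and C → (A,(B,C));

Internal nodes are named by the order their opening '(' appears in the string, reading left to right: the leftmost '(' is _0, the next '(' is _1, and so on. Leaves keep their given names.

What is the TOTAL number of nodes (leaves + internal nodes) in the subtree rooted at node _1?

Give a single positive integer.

Newick: (M,N,((C,S,X),J,F,(R,E,D,(A,V))));
Locate _1: it is the '(' at position 5 (the 2nd '(' reading left to right).
Query: subtree rooted at _1
_1: subtree_size = 1 + 13
  _2: subtree_size = 1 + 3
    C: subtree_size = 1 + 0
    S: subtree_size = 1 + 0
    X: subtree_size = 1 + 0
  J: subtree_size = 1 + 0
  F: subtree_size = 1 + 0
  _3: subtree_size = 1 + 6
    R: subtree_size = 1 + 0
    E: subtree_size = 1 + 0
    D: subtree_size = 1 + 0
    _4: subtree_size = 1 + 2
      A: subtree_size = 1 + 0
      V: subtree_size = 1 + 0
Total subtree size of _1: 14

Answer: 14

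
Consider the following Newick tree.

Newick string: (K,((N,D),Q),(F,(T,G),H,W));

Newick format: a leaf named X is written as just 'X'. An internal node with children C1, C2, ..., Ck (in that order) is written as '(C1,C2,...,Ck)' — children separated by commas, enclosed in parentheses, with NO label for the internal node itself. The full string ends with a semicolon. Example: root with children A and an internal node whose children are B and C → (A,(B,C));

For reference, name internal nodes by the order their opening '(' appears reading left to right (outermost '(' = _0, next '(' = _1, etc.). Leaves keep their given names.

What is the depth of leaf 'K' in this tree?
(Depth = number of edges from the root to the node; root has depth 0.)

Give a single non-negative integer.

Answer: 1

Derivation:
Newick: (K,((N,D),Q),(F,(T,G),H,W));
Naming internals by '(' encounter order: outermost '(' = _0, next = _1, ...
Query node: K
Path from root: _0 -> K
Depth of K: 1 (number of edges from root)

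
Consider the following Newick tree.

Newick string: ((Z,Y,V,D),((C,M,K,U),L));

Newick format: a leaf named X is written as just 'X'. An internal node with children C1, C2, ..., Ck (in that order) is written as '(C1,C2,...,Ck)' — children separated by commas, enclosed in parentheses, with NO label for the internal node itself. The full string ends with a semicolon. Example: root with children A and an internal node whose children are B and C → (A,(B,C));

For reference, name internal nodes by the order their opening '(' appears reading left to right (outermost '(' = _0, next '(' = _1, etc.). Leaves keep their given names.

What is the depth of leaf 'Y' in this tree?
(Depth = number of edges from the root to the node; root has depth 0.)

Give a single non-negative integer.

Newick: ((Z,Y,V,D),((C,M,K,U),L));
Naming internals by '(' encounter order: outermost '(' = _0, next = _1, ...
Query node: Y
Path from root: _0 -> _1 -> Y
Depth of Y: 2 (number of edges from root)

Answer: 2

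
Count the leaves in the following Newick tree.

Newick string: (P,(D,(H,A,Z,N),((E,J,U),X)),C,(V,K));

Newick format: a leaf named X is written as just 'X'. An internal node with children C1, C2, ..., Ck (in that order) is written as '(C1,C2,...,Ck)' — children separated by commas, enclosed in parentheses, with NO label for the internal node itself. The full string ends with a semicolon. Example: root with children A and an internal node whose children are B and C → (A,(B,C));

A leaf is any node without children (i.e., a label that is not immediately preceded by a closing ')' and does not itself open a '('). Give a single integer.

Answer: 13

Derivation:
Newick: (P,(D,(H,A,Z,N),((E,J,U),X)),C,(V,K));
Scan left-to-right; a leaf is any maximal label run not followed by '(':
  pos 1: leaf 'P' → count = 1
  pos 4: leaf 'D' → count = 2
  pos 7: leaf 'H' → count = 3
  pos 9: leaf 'A' → count = 4
  pos 11: leaf 'Z' → count = 5
  pos 13: leaf 'N' → count = 6
  pos 18: leaf 'E' → count = 7
  pos 20: leaf 'J' → count = 8
  pos 22: leaf 'U' → count = 9
  pos 25: leaf 'X' → count = 10
  pos 29: leaf 'C' → count = 11
  pos 32: leaf 'V' → count = 12
  pos 34: leaf 'K' → count = 13
Total leaves: 13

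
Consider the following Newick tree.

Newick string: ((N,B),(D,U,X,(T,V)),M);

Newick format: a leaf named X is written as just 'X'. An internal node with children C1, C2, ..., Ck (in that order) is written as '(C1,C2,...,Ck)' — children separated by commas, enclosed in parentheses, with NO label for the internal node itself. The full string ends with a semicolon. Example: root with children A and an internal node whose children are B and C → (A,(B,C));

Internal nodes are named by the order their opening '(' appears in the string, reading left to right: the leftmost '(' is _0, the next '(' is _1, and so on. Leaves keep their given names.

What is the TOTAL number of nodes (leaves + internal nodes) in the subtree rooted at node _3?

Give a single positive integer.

Answer: 3

Derivation:
Newick: ((N,B),(D,U,X,(T,V)),M);
Locate _3: it is the '(' at position 14 (the 4th '(' reading left to right).
Query: subtree rooted at _3
_3: subtree_size = 1 + 2
  T: subtree_size = 1 + 0
  V: subtree_size = 1 + 0
Total subtree size of _3: 3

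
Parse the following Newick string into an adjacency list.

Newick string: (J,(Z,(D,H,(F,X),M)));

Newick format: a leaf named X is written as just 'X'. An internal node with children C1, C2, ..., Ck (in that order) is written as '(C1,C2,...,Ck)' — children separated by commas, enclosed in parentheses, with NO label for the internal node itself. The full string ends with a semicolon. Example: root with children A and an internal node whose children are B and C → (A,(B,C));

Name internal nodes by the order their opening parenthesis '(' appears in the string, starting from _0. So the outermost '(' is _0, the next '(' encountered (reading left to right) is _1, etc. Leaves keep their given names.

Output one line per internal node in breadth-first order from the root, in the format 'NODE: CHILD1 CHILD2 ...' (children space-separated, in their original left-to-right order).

Input: (J,(Z,(D,H,(F,X),M)));
Scanning left-to-right, naming '(' by encounter order:
  pos 0: '(' -> open internal node _0 (depth 1)
  pos 3: '(' -> open internal node _1 (depth 2)
  pos 6: '(' -> open internal node _2 (depth 3)
  pos 11: '(' -> open internal node _3 (depth 4)
  pos 15: ')' -> close internal node _3 (now at depth 3)
  pos 18: ')' -> close internal node _2 (now at depth 2)
  pos 19: ')' -> close internal node _1 (now at depth 1)
  pos 20: ')' -> close internal node _0 (now at depth 0)
Total internal nodes: 4
BFS adjacency from root:
  _0: J _1
  _1: Z _2
  _2: D H _3 M
  _3: F X

Answer: _0: J _1
_1: Z _2
_2: D H _3 M
_3: F X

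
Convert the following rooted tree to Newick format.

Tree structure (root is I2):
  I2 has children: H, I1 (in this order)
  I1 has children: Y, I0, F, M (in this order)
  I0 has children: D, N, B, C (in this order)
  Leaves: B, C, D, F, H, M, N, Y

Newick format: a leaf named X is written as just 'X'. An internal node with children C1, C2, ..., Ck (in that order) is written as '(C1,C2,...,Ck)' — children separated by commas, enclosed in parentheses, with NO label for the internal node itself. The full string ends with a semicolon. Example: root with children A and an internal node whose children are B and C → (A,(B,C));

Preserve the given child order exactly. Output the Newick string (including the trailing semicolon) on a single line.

internal I2 with children ['H', 'I1']
  leaf 'H' → 'H'
  internal I1 with children ['Y', 'I0', 'F', 'M']
    leaf 'Y' → 'Y'
    internal I0 with children ['D', 'N', 'B', 'C']
      leaf 'D' → 'D'
      leaf 'N' → 'N'
      leaf 'B' → 'B'
      leaf 'C' → 'C'
    → '(D,N,B,C)'
    leaf 'F' → 'F'
    leaf 'M' → 'M'
  → '(Y,(D,N,B,C),F,M)'
→ '(H,(Y,(D,N,B,C),F,M))'
Final: (H,(Y,(D,N,B,C),F,M));

Answer: (H,(Y,(D,N,B,C),F,M));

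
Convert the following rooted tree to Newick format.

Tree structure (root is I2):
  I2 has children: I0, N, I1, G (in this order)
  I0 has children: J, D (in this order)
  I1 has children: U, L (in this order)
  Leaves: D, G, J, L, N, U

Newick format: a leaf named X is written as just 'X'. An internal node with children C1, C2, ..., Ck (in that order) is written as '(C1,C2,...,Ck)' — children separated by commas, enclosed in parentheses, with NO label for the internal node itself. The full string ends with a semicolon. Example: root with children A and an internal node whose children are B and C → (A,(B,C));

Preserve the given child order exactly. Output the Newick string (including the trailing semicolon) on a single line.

Answer: ((J,D),N,(U,L),G);

Derivation:
internal I2 with children ['I0', 'N', 'I1', 'G']
  internal I0 with children ['J', 'D']
    leaf 'J' → 'J'
    leaf 'D' → 'D'
  → '(J,D)'
  leaf 'N' → 'N'
  internal I1 with children ['U', 'L']
    leaf 'U' → 'U'
    leaf 'L' → 'L'
  → '(U,L)'
  leaf 'G' → 'G'
→ '((J,D),N,(U,L),G)'
Final: ((J,D),N,(U,L),G);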